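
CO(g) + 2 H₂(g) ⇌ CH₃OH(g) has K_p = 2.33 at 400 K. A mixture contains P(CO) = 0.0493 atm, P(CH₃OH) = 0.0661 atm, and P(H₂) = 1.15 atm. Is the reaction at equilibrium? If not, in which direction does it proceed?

in the forward direction

Q_p = P(CH₃OH) / (P(CO)·P(H₂)²) = (0.0661) / ((0.0493)·(1.15)²) = 1.01
Q_p = 1.01 < K_p = 2.33, so the forward reaction proceeds.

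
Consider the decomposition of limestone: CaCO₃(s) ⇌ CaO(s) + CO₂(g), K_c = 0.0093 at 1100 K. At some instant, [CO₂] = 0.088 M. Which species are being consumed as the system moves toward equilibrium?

CaO, CO₂ (products)

(CaCO₃, CaO are pure solids — omitted from Q_c.)
Q_c = [CO₂] = 0.088
Q_c = 0.088 > K_c = 0.0093: net reverse reaction.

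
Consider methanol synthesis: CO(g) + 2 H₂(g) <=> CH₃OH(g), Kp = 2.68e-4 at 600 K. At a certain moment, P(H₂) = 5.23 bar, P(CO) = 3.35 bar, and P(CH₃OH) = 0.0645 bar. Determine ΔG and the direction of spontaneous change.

Qp = P(CH₃OH) / (P(CO)·P(H₂)²) = (0.0645) / ((3.35)·(5.23)²) = 7.04e-4
ΔG = RT ln(Qp/Kp) = (8.314 J mol⁻¹ K⁻¹)(600 K) × ln(7.04e-4/2.68e-4)
   = (4.988 kJ/mol)(0.9658) = 4.82 kJ/mol
ΔG > 0, so the forward reaction is non-spontaneous (proceeds in reverse).

ΔG = 4.82 kJ/mol; the forward reaction is non-spontaneous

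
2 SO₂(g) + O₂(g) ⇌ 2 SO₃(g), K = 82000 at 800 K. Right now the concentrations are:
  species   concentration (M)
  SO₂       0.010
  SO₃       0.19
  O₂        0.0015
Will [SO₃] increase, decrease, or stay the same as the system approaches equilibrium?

decrease

Q = [SO₃]² / ([SO₂]²·[O₂]) = (0.19)² / ((0.010)²·(0.0015)) = 2.4×10⁵
Q = 2.4×10⁵ > K = 82000: net reverse reaction.
SO₃ is a product, so it decreases.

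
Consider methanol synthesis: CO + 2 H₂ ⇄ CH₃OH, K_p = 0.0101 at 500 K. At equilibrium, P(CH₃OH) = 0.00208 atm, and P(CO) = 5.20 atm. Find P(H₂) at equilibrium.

At equilibrium, K_p = P(CH₃OH) / (P(CO)·P(H₂)²) = 0.0101.
(0.00208) / ((5.20)·(P(H₂))²) = 0.0101
P(H₂)² = 0.0396 ⇒ P(H₂) = 0.199 atm

P(H₂) = 0.199 atm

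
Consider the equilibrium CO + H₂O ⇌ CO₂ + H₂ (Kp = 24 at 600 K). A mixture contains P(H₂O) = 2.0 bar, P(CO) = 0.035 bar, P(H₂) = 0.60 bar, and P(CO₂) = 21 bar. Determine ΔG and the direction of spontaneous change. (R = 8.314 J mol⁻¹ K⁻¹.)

ΔG = 10.1 kJ/mol; the forward reaction is non-spontaneous

Qp = P(CO₂)·P(H₂) / (P(CO)·P(H₂O)) = (21)·(0.60) / ((0.035)·(2.0)) = 180
ΔG = RT ln(Qp/Kp) = (8.314 J mol⁻¹ K⁻¹)(600 K) × ln(180/24)
   = (4.988 kJ/mol)(2.015) = 10.1 kJ/mol
ΔG > 0, so the forward reaction is non-spontaneous (proceeds in reverse).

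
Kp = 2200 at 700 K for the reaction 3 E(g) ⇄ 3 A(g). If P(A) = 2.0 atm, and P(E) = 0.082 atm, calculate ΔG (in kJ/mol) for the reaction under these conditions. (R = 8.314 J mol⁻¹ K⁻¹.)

ΔG = 11.0 kJ/mol

Qp = P(A)³ / P(E)³ = (2.0)³ / (0.082)³ = 14500
ΔG = RT ln(Qp/Kp) = (8.314 J mol⁻¹ K⁻¹)(700 K) × ln(14500/2200)
   = (5.820 kJ/mol)(1.886) = 11.0 kJ/mol
ΔG > 0, so the forward reaction is non-spontaneous (proceeds in reverse).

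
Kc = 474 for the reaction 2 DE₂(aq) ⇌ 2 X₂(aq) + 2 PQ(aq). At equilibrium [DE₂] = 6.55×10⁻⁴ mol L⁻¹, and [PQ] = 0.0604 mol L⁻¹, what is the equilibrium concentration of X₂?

[X₂] = 0.236 mol L⁻¹

At equilibrium, Kc = [X₂]²·[PQ]² / [DE₂]² = 474.
([X₂])²·(0.0604)² / (6.55×10⁻⁴)² = 474
[X₂]² = 0.0557 ⇒ [X₂] = 0.236 mol L⁻¹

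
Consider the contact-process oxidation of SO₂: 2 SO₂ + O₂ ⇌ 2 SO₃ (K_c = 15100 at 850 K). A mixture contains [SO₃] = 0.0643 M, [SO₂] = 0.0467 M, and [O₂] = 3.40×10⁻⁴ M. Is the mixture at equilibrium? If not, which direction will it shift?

Q_c = [SO₃]² / ([SO₂]²·[O₂]) = (0.0643)² / ((0.0467)²·(3.40×10⁻⁴)) = 5580
Q_c = 5580 < K_c = 15100: net forward reaction.

no; Q < K, reaction proceeds forward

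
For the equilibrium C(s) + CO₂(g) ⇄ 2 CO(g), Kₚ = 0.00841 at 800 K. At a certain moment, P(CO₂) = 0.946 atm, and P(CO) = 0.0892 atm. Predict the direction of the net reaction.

neither direction; the system is at equilibrium

(C is a pure solid — omitted from Qₚ.)
Qₚ = P(CO)² / P(CO₂) = (0.0892)² / (0.946) = 0.00841
Qₚ = 0.00841 = Kₚ, so the system is already at equilibrium.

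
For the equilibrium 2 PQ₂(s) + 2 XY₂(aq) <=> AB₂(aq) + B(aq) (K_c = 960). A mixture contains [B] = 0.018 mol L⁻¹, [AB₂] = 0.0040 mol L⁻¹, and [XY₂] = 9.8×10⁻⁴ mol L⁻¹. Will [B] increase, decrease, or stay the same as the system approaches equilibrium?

increase

(PQ₂ is a pure solid — omitted from Q_c.)
Q_c = [AB₂]·[B] / [XY₂]² = (0.0040)·(0.018) / (9.8×10⁻⁴)² = 75
Q_c = 75 < K_c = 960: net forward reaction.
B is a product, so it increases.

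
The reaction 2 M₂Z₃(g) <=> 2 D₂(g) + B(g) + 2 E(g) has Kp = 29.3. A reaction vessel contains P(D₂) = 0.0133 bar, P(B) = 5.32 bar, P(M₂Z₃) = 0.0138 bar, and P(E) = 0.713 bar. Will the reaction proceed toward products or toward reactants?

Qp = P(D₂)²·P(B)·P(E)² / P(M₂Z₃)² = (0.0133)²·(5.32)·(0.713)² / (0.0138)² = 2.51
Qp = 2.51 < Kp = 29.3, so the forward reaction proceeds.

in the forward direction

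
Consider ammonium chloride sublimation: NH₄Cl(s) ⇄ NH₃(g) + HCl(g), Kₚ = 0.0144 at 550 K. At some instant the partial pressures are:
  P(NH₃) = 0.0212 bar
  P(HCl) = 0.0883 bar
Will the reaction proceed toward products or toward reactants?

toward products

(NH₄Cl is a pure solid — omitted from Qₚ.)
Qₚ = P(NH₃)·P(HCl) = (0.0212)·(0.0883) = 0.00187
Qₚ = 0.00187 < Kₚ = 0.0144, so the forward reaction proceeds.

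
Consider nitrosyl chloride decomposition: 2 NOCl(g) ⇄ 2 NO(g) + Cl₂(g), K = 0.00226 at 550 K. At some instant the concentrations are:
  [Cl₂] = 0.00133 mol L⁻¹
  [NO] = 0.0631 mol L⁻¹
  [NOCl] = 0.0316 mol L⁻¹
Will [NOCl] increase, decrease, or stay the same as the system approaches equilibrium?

increase

Q = [NO]²·[Cl₂] / [NOCl]² = (0.0631)²·(0.00133) / (0.0316)² = 0.00530
Q = 0.00530 > K = 0.00226: net reverse reaction.
NOCl is a reactant, so it increases.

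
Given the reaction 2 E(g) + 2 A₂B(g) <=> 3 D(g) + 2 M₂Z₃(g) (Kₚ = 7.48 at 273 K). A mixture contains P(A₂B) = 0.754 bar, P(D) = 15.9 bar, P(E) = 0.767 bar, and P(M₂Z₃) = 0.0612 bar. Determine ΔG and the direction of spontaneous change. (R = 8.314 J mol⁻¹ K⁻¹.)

Qₚ = P(D)³·P(M₂Z₃)² / (P(E)²·P(A₂B)²) = (15.9)³·(0.0612)² / ((0.767)²·(0.754)²) = 45.0
ΔG = RT ln(Qₚ/Kₚ) = (8.314 J mol⁻¹ K⁻¹)(273 K) × ln(45.0/7.48)
   = (2.270 kJ/mol)(1.794) = 4.07 kJ/mol
ΔG > 0, so the forward reaction is non-spontaneous (proceeds in reverse).

ΔG = 4.07 kJ/mol; the forward reaction is non-spontaneous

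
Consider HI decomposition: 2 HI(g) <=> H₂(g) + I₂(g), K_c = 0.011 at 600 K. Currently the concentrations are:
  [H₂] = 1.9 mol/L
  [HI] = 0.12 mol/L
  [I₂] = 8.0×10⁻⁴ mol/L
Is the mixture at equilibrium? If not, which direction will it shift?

no; Q > K, reaction proceeds in reverse

Q_c = [H₂]·[I₂] / [HI]² = (1.9)·(8.0×10⁻⁴) / (0.12)² = 0.11
Q_c = 0.11 > K_c = 0.011: net reverse reaction.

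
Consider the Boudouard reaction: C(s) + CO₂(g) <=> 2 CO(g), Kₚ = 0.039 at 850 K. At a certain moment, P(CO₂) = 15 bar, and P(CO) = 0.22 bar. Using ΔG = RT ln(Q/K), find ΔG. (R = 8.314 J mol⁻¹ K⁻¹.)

ΔG = -17.6 kJ/mol

(C is a pure solid — omitted from Qₚ.)
Qₚ = P(CO)² / P(CO₂) = (0.22)² / (15) = 0.00323
ΔG = RT ln(Qₚ/Kₚ) = (8.314 J mol⁻¹ K⁻¹)(850 K) × ln(0.00323/0.039)
   = (7.067 kJ/mol)(-2.491) = -17.6 kJ/mol
ΔG < 0, so the forward reaction is spontaneous (proceeds forward).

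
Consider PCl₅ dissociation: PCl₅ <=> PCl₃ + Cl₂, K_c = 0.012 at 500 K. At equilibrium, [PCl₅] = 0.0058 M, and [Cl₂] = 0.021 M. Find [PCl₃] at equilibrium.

[PCl₃] = 0.0033 M

At equilibrium, K_c = [PCl₃]·[Cl₂] / [PCl₅] = 0.012.
([PCl₃])·(0.021) / (0.0058) = 0.012
[PCl₃] = 0.00331 = 0.0033 M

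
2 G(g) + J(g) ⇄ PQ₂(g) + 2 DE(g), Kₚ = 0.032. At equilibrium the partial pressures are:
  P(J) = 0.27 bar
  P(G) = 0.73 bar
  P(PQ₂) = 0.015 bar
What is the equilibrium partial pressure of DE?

At equilibrium, Kₚ = P(PQ₂)·P(DE)² / (P(G)²·P(J)) = 0.032.
(0.015)·(P(DE))² / ((0.73)²·(0.27)) = 0.032
P(DE)² = 0.307 ⇒ P(DE) = 0.55 bar

P(DE) = 0.55 bar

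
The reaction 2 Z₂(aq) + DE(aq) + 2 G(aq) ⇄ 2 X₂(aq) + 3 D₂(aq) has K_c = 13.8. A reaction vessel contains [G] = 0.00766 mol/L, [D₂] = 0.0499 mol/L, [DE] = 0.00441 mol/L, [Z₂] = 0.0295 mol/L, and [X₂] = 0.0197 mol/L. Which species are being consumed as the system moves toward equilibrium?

Q_c = [X₂]²·[D₂]³ / ([Z₂]²·[DE]·[G]²) = (0.0197)²·(0.0499)³ / ((0.0295)²·(0.00441)·(0.00766)²) = 214
Q_c = 214 > K_c = 13.8: net reverse reaction.

X₂, D₂ (products)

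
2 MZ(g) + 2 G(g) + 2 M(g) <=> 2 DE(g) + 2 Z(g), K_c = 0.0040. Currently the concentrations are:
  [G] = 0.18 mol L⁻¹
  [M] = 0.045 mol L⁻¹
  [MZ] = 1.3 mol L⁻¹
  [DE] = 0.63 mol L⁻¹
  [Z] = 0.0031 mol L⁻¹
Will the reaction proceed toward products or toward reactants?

Q_c = [DE]²·[Z]² / ([MZ]²·[G]²·[M]²) = (0.63)²·(0.0031)² / ((1.3)²·(0.18)²·(0.045)²) = 0.034
Q_c = 0.034 > K_c = 0.0040, so the reverse reaction proceeds.

in the reverse direction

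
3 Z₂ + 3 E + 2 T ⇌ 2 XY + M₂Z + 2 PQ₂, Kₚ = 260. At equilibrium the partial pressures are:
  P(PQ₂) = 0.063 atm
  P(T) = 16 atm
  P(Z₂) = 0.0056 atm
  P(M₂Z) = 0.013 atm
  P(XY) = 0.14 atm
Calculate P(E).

At equilibrium, Kₚ = P(XY)²·P(M₂Z)·P(PQ₂)² / (P(Z₂)³·P(E)³·P(T)²) = 260.
(0.14)²·(0.013)·(0.063)² / ((0.0056)³·(P(E))³·(16)²) = 260
P(E)³ = 8.65×10⁻⁵ ⇒ P(E) = 0.044 atm

P(E) = 0.044 atm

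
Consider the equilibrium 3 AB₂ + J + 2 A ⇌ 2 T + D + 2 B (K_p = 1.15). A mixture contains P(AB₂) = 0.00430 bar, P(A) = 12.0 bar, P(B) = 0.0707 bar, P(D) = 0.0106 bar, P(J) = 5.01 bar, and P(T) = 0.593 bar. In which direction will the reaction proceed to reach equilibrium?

to the right

Q_p = P(T)²·P(D)·P(B)² / (P(AB₂)³·P(J)·P(A)²) = (0.593)²·(0.0106)·(0.0707)² / ((0.00430)³·(5.01)·(12.0)²) = 0.325
Q_p = 0.325 < K_p = 1.15, so the forward reaction proceeds.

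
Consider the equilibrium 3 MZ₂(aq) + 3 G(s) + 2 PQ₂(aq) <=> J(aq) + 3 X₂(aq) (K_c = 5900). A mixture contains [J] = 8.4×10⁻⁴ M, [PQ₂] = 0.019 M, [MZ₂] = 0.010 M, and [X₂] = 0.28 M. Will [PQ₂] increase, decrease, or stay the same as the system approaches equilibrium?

increase

(G is a pure solid — omitted from Q_c.)
Q_c = [J]·[X₂]³ / ([MZ₂]³·[PQ₂]²) = (8.4×10⁻⁴)·(0.28)³ / ((0.010)³·(0.019)²) = 51000
Q_c = 51000 > K_c = 5900: net reverse reaction.
PQ₂ is a reactant, so it increases.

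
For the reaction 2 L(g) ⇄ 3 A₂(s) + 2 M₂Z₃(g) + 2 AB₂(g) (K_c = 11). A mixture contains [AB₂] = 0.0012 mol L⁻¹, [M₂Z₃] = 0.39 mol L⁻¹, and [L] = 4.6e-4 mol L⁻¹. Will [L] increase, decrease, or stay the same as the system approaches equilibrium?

decrease

(A₂ is a pure solid — omitted from Q_c.)
Q_c = [M₂Z₃]²·[AB₂]² / [L]² = (0.39)²·(0.0012)² / (4.6e-4)² = 1.0
Q_c = 1.0 < K_c = 11: net forward reaction.
L is a reactant, so it decreases.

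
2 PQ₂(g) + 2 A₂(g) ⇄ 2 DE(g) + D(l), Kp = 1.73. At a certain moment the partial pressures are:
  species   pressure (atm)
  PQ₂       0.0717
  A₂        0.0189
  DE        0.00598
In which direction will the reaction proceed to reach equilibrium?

(D is a pure liquid — omitted from Qp.)
Qp = P(DE)² / (P(PQ₂)²·P(A₂)²) = (0.00598)² / ((0.0717)²·(0.0189)²) = 19.5
Qp = 19.5 > Kp = 1.73, so the reverse reaction proceeds.

reverse (toward reactants)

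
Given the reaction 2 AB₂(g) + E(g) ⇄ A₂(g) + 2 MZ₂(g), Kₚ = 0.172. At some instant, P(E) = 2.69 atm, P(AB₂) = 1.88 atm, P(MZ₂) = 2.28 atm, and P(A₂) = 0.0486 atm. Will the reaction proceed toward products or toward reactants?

to the right

Qₚ = P(A₂)·P(MZ₂)² / (P(AB₂)²·P(E)) = (0.0486)·(2.28)² / ((1.88)²·(2.69)) = 0.0266
Qₚ = 0.0266 < Kₚ = 0.172, so the forward reaction proceeds.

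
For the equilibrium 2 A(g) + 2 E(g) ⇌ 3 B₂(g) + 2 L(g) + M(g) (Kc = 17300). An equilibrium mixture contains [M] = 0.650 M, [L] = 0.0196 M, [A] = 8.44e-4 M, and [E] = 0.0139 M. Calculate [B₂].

[B₂] = 0.212 M

At equilibrium, Kc = [B₂]³·[L]²·[M] / ([A]²·[E]²) = 17300.
([B₂])³·(0.0196)²·(0.650) / ((8.44e-4)²·(0.0139)²) = 17300
[B₂]³ = 0.00954 ⇒ [B₂] = 0.212 M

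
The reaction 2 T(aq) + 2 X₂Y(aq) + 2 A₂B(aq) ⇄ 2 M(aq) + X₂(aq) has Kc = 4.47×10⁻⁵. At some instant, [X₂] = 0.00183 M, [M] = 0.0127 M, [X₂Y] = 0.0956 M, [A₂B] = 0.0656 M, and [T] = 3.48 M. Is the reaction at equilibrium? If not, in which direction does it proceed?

Qc = [M]²·[X₂] / ([T]²·[X₂Y]²·[A₂B]²) = (0.0127)²·(0.00183) / ((3.48)²·(0.0956)²·(0.0656)²) = 6.20×10⁻⁴
Qc = 6.20×10⁻⁴ > Kc = 4.47×10⁻⁵, so the reverse reaction proceeds.

to the left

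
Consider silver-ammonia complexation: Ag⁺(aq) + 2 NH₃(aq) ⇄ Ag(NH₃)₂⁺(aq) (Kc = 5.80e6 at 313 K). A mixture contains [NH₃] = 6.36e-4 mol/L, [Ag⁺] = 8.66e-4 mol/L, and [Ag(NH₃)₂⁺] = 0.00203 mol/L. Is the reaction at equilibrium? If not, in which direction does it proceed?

neither direction; the system is at equilibrium

Qc = [Ag(NH₃)₂⁺] / ([Ag⁺]·[NH₃]²) = (0.00203) / ((8.66e-4)·(6.36e-4)²) = 5.80e6
Qc = 5.80e6 = Kc, so the system is already at equilibrium.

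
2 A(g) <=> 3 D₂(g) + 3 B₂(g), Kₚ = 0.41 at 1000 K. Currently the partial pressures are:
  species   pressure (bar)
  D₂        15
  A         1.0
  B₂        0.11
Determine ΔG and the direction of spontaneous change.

ΔG = 19.9 kJ/mol; the forward reaction is non-spontaneous

Qₚ = P(D₂)³·P(B₂)³ / P(A)² = (15)³·(0.11)³ / (1.0)² = 4.49
ΔG = RT ln(Qₚ/Kₚ) = (8.314 J mol⁻¹ K⁻¹)(1000 K) × ln(4.49/0.41)
   = (8.314 kJ/mol)(2.393) = 19.9 kJ/mol
ΔG > 0, so the forward reaction is non-spontaneous (proceeds in reverse).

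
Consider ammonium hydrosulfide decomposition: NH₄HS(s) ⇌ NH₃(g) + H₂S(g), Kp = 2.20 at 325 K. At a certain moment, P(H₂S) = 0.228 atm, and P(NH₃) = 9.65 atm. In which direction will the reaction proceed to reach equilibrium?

neither direction; the system is at equilibrium

(NH₄HS is a pure solid — omitted from Qp.)
Qp = P(NH₃)·P(H₂S) = (9.65)·(0.228) = 2.20
Qp = 2.20 = Kp, so the system is already at equilibrium.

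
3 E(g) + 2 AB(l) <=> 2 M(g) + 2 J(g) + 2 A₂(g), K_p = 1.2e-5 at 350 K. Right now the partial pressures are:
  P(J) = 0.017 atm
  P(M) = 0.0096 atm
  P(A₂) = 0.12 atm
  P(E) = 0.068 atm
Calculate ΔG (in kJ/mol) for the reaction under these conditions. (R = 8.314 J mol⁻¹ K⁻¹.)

(AB is a pure liquid — omitted from Q_p.)
Q_p = P(M)²·P(J)²·P(A₂)² / P(E)³ = (0.0096)²·(0.017)²·(0.12)² / (0.068)³ = 1.22e-6
ΔG = RT ln(Q_p/K_p) = (8.314 J mol⁻¹ K⁻¹)(350 K) × ln(1.22e-6/1.2e-5)
   = (2.910 kJ/mol)(-2.286) = -6.65 kJ/mol
ΔG < 0, so the forward reaction is spontaneous (proceeds forward).

ΔG = -6.65 kJ/mol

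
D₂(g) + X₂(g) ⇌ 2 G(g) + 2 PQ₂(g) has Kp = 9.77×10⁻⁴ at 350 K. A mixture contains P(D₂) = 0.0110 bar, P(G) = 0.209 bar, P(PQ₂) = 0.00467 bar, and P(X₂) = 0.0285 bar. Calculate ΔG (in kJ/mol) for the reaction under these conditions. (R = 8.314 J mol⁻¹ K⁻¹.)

Qp = P(G)²·P(PQ₂)² / (P(D₂)·P(X₂)) = (0.209)²·(0.00467)² / ((0.0110)·(0.0285)) = 0.00304
ΔG = RT ln(Qp/Kp) = (8.314 J mol⁻¹ K⁻¹)(350 K) × ln(0.00304/9.77×10⁻⁴)
   = (2.910 kJ/mol)(1.135) = 3.30 kJ/mol
ΔG > 0, so the forward reaction is non-spontaneous (proceeds in reverse).

ΔG = 3.30 kJ/mol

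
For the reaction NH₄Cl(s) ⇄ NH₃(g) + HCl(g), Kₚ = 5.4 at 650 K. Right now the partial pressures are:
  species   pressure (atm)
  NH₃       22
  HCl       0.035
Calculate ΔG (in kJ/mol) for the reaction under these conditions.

(NH₄Cl is a pure solid — omitted from Qₚ.)
Qₚ = P(NH₃)·P(HCl) = (22)·(0.035) = 0.770
ΔG = RT ln(Qₚ/Kₚ) = (8.314 J mol⁻¹ K⁻¹)(650 K) × ln(0.770/5.4)
   = (5.404 kJ/mol)(-1.948) = -10.5 kJ/mol
ΔG < 0, so the forward reaction is spontaneous (proceeds forward).

ΔG = -10.5 kJ/mol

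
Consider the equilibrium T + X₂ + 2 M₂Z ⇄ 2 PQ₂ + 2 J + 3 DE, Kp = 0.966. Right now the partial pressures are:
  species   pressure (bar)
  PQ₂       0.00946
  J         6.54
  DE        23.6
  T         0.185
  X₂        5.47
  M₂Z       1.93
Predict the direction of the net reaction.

Qp = P(PQ₂)²·P(J)²·P(DE)³ / (P(T)·P(X₂)·P(M₂Z)²) = (0.00946)²·(6.54)²·(23.6)³ / ((0.185)·(5.47)·(1.93)²) = 13.3
Qp = 13.3 > Kp = 0.966, so the reverse reaction proceeds.

toward reactants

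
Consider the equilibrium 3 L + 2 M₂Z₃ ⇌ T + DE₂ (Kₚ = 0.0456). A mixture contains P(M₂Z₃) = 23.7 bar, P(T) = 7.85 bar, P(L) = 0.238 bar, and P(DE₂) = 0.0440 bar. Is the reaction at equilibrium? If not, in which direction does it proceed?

neither direction; the system is at equilibrium

Qₚ = P(T)·P(DE₂) / (P(L)³·P(M₂Z₃)²) = (7.85)·(0.0440) / ((0.238)³·(23.7)²) = 0.0456
Qₚ = 0.0456 = Kₚ, so the system is already at equilibrium.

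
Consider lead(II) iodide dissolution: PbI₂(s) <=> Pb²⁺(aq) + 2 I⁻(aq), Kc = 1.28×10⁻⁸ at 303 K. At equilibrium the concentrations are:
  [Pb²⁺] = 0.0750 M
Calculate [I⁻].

[I⁻] = 4.13×10⁻⁴ M

(PbI₂ is a pure solid — omitted from Kc.)
At equilibrium, Kc = [Pb²⁺]·[I⁻]² = 1.28×10⁻⁸.
(0.0750)·([I⁻])² = 1.28×10⁻⁸
[I⁻]² = 1.71×10⁻⁷ ⇒ [I⁻] = 4.13×10⁻⁴ M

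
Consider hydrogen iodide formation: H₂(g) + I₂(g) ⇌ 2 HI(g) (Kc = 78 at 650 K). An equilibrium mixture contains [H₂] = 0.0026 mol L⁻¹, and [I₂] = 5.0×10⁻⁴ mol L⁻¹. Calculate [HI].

[HI] = 0.010 mol L⁻¹

At equilibrium, Kc = [HI]² / ([H₂]·[I₂]) = 78.
([HI])² / ((0.0026)·(5.0×10⁻⁴)) = 78
[HI]² = 1.01×10⁻⁴ ⇒ [HI] = 0.010 mol L⁻¹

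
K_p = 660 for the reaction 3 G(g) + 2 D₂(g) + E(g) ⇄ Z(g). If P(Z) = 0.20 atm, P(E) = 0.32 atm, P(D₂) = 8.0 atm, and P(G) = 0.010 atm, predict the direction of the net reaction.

toward reactants

Q_p = P(Z) / (P(G)³·P(D₂)²·P(E)) = (0.20) / ((0.010)³·(8.0)²·(0.32)) = 9800
Q_p = 9800 > K_p = 660, so the reverse reaction proceeds.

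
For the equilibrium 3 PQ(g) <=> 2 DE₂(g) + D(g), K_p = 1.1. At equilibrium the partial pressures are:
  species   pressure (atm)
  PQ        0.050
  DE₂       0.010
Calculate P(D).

At equilibrium, K_p = P(DE₂)²·P(D) / P(PQ)³ = 1.1.
(0.010)²·(P(D)) / (0.050)³ = 1.1
P(D) = 1.38 = 1.4 atm

P(D) = 1.4 atm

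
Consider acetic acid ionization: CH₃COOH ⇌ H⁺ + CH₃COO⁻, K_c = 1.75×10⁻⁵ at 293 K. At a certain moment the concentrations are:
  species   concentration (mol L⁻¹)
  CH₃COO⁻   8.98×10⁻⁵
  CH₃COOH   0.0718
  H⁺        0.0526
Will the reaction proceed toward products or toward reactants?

to the left

Q_c = [H⁺]·[CH₃COO⁻] / [CH₃COOH] = (0.0526)·(8.98×10⁻⁵) / (0.0718) = 6.58×10⁻⁵
Q_c = 6.58×10⁻⁵ > K_c = 1.75×10⁻⁵, so the reverse reaction proceeds.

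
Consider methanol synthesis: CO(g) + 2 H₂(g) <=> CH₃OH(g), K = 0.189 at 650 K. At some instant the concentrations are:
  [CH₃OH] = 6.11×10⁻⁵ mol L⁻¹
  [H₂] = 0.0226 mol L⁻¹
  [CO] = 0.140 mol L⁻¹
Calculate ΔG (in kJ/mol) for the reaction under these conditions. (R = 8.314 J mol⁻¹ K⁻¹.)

Q = [CH₃OH] / ([CO]·[H₂]²) = (6.11×10⁻⁵) / ((0.140)·(0.0226)²) = 0.854
ΔG = RT ln(Q/K) = (8.314 J mol⁻¹ K⁻¹)(650 K) × ln(0.854/0.189)
   = (5.404 kJ/mol)(1.508) = 8.15 kJ/mol
ΔG > 0, so the forward reaction is non-spontaneous (proceeds in reverse).

ΔG = 8.15 kJ/mol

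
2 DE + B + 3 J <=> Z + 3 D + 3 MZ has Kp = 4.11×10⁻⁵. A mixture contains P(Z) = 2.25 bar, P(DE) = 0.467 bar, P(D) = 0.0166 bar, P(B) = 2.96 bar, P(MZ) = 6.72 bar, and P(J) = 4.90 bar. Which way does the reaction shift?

at equilibrium

Qp = P(Z)·P(D)³·P(MZ)³ / (P(DE)²·P(B)·P(J)³) = (2.25)·(0.0166)³·(6.72)³ / ((0.467)²·(2.96)·(4.90)³) = 4.11×10⁻⁵
Qp = 4.11×10⁻⁵ = Kp, so the system is already at equilibrium.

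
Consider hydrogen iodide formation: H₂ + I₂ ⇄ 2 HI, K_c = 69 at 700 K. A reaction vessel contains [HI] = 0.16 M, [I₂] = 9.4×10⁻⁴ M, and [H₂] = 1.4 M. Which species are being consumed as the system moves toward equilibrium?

Q_c = [HI]² / ([H₂]·[I₂]) = (0.16)² / ((1.4)·(9.4×10⁻⁴)) = 19
Q_c = 19 < K_c = 69: net forward reaction.

H₂, I₂ (reactants)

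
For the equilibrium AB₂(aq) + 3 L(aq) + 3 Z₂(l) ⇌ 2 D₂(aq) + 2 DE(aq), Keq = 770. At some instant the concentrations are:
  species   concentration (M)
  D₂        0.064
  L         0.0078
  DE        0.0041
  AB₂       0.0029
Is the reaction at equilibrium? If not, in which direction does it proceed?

(Z₂ is a pure liquid — omitted from Q.)
Q = [D₂]²·[DE]² / ([AB₂]·[L]³) = (0.064)²·(0.0041)² / ((0.0029)·(0.0078)³) = 50
Q = 50 < Keq = 770, so the forward reaction proceeds.

to the right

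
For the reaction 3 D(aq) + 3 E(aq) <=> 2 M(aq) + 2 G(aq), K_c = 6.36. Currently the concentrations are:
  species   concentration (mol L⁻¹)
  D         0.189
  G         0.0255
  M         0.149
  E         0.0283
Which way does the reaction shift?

Q_c = [M]²·[G]² / ([D]³·[E]³) = (0.149)²·(0.0255)² / ((0.189)³·(0.0283)³) = 94.3
Q_c = 94.3 > K_c = 6.36, so the reverse reaction proceeds.

reverse (toward reactants)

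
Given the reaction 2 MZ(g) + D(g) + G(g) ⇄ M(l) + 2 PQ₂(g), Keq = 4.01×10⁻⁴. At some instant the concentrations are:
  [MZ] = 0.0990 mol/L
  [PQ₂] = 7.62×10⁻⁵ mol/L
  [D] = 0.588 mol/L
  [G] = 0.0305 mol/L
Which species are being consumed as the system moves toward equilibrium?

(M is a pure liquid — omitted from Q.)
Q = [PQ₂]² / ([MZ]²·[D]·[G]) = (7.62×10⁻⁵)² / ((0.0990)²·(0.588)·(0.0305)) = 3.30×10⁻⁵
Q = 3.30×10⁻⁵ < Keq = 4.01×10⁻⁴: net forward reaction.

MZ, D, G (reactants)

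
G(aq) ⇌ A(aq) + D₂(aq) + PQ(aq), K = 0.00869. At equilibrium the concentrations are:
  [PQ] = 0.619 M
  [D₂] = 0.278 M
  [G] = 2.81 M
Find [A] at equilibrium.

[A] = 0.142 M

At equilibrium, K = [A]·[D₂]·[PQ] / [G] = 0.00869.
([A])·(0.278)·(0.619) / (2.81) = 0.00869
[A] = 0.142 M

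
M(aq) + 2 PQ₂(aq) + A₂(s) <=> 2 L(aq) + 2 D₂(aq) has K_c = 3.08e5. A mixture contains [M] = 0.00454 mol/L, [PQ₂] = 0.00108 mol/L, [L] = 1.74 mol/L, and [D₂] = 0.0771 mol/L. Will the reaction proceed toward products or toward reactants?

toward reactants

(A₂ is a pure solid — omitted from Q_c.)
Q_c = [L]²·[D₂]² / ([M]·[PQ₂]²) = (1.74)²·(0.0771)² / ((0.00454)·(0.00108)²) = 3.40e6
Q_c = 3.40e6 > K_c = 3.08e5, so the reverse reaction proceeds.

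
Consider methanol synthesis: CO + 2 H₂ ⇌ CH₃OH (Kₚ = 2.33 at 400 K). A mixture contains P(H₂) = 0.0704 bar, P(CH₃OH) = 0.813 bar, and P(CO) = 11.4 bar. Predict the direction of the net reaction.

Qₚ = P(CH₃OH) / (P(CO)·P(H₂)²) = (0.813) / ((11.4)·(0.0704)²) = 14.4
Qₚ = 14.4 > Kₚ = 2.33, so the reverse reaction proceeds.

toward reactants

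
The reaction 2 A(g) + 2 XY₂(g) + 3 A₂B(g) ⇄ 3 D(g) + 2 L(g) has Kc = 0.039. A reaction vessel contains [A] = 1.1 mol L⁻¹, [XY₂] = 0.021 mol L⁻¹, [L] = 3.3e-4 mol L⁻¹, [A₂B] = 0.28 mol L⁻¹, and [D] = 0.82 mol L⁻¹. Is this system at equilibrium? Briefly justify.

no; Q < K, reaction proceeds forward

Qc = [D]³·[L]² / ([A]²·[XY₂]²·[A₂B]³) = (0.82)³·(3.3e-4)² / ((1.1)²·(0.021)²·(0.28)³) = 0.0051
Qc = 0.0051 < Kc = 0.039: net forward reaction.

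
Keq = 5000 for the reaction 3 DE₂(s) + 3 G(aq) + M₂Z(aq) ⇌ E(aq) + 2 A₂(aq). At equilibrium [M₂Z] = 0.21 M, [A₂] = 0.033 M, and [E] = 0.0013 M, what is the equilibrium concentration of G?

(DE₂ is a pure solid — omitted from Keq.)
At equilibrium, Keq = [E]·[A₂]² / ([G]³·[M₂Z]) = 5000.
(0.0013)·(0.033)² / (([G])³·(0.21)) = 5000
[G]³ = 1.35e-9 ⇒ [G] = 0.0011 M

[G] = 0.0011 M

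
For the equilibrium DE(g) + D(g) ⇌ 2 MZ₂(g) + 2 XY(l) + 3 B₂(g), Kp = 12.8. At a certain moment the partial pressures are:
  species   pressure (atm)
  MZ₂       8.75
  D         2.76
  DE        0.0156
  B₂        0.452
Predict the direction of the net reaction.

reverse (toward reactants)

(XY is a pure liquid — omitted from Qp.)
Qp = P(MZ₂)²·P(B₂)³ / (P(DE)·P(D)) = (8.75)²·(0.452)³ / ((0.0156)·(2.76)) = 164
Qp = 164 > Kp = 12.8, so the reverse reaction proceeds.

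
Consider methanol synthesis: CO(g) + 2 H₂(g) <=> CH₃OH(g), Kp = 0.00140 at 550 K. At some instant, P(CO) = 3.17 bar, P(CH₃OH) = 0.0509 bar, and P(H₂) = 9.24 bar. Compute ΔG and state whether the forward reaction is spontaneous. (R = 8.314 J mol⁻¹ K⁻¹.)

Qp = P(CH₃OH) / (P(CO)·P(H₂)²) = (0.0509) / ((3.17)·(9.24)²) = 1.88e-4
ΔG = RT ln(Qp/Kp) = (8.314 J mol⁻¹ K⁻¹)(550 K) × ln(1.88e-4/0.00140)
   = (4.573 kJ/mol)(-2.008) = -9.18 kJ/mol
ΔG < 0, so the forward reaction is spontaneous (proceeds forward).

ΔG = -9.18 kJ/mol; the forward reaction is spontaneous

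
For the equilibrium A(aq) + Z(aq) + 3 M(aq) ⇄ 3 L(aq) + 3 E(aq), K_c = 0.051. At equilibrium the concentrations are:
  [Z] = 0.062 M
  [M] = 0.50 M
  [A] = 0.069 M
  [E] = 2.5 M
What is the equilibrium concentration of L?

[L] = 0.012 M

At equilibrium, K_c = [L]³·[E]³ / ([A]·[Z]·[M]³) = 0.051.
([L])³·(2.5)³ / ((0.069)·(0.062)·(0.50)³) = 0.051
[L]³ = 1.75e-6 ⇒ [L] = 0.012 M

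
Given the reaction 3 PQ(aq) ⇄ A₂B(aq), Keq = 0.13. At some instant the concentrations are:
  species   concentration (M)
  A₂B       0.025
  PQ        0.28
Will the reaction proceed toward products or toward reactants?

Q = [A₂B] / [PQ]³ = (0.025) / (0.28)³ = 1.1
Q = 1.1 > Keq = 0.13, so the reverse reaction proceeds.

in the reverse direction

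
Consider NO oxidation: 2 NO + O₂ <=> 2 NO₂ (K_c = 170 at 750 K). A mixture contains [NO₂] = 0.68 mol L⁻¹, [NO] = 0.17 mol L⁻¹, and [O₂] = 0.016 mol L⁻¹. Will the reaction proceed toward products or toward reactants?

in the reverse direction

Q_c = [NO₂]² / ([NO]²·[O₂]) = (0.68)² / ((0.17)²·(0.016)) = 1000
Q_c = 1000 > K_c = 170, so the reverse reaction proceeds.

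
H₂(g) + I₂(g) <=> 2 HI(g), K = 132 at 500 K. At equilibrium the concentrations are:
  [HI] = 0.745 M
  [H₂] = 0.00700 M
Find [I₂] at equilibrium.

[I₂] = 0.601 M

At equilibrium, K = [HI]² / ([H₂]·[I₂]) = 132.
(0.745)² / ((0.00700)·([I₂])) = 132
[I₂] = 0.601 M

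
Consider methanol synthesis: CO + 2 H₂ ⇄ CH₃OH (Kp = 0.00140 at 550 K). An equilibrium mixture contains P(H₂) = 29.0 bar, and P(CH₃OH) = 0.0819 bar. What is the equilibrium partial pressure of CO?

P(CO) = 0.0696 bar

At equilibrium, Kp = P(CH₃OH) / (P(CO)·P(H₂)²) = 0.00140.
(0.0819) / ((P(CO))·(29.0)²) = 0.00140
P(CO) = 0.0696 bar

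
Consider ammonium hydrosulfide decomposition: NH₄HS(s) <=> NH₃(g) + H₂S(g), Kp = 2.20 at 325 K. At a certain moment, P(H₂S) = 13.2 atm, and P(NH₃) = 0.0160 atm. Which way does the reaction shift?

(NH₄HS is a pure solid — omitted from Qp.)
Qp = P(NH₃)·P(H₂S) = (0.0160)·(13.2) = 0.211
Qp = 0.211 < Kp = 2.20, so the forward reaction proceeds.

in the forward direction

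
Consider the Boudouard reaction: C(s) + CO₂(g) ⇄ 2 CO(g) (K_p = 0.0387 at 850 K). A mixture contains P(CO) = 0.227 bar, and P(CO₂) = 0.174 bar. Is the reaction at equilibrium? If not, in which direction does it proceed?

(C is a pure solid — omitted from Q_p.)
Q_p = P(CO)² / P(CO₂) = (0.227)² / (0.174) = 0.296
Q_p = 0.296 > K_p = 0.0387, so the reverse reaction proceeds.

in the reverse direction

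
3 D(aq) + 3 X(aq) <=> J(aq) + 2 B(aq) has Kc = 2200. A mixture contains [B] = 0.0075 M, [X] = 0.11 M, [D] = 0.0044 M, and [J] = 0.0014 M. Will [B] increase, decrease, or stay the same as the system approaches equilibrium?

Qc = [J]·[B]² / ([D]³·[X]³) = (0.0014)·(0.0075)² / ((0.0044)³·(0.11)³) = 690
Qc = 690 < Kc = 2200: net forward reaction.
B is a product, so it increases.

increase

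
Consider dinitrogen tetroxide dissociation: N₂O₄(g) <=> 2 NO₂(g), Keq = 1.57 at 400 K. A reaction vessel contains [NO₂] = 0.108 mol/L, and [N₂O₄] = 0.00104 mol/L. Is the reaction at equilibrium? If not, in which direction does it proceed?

Q = [NO₂]² / [N₂O₄] = (0.108)² / (0.00104) = 11.2
Q = 11.2 > Keq = 1.57, so the reverse reaction proceeds.

toward reactants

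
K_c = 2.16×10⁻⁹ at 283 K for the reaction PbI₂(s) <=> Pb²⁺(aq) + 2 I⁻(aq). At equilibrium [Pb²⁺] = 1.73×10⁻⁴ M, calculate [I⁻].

(PbI₂ is a pure solid — omitted from K_c.)
At equilibrium, K_c = [Pb²⁺]·[I⁻]² = 2.16×10⁻⁹.
(1.73×10⁻⁴)·([I⁻])² = 2.16×10⁻⁹
[I⁻]² = 1.25×10⁻⁵ ⇒ [I⁻] = 0.00353 M

[I⁻] = 0.00353 M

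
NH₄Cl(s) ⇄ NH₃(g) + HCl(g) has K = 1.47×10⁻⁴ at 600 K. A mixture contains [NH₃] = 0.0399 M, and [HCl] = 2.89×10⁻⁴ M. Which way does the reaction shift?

forward (toward products)

(NH₄Cl is a pure solid — omitted from Q.)
Q = [NH₃]·[HCl] = (0.0399)·(2.89×10⁻⁴) = 1.15×10⁻⁵
Q = 1.15×10⁻⁵ < K = 1.47×10⁻⁴, so the forward reaction proceeds.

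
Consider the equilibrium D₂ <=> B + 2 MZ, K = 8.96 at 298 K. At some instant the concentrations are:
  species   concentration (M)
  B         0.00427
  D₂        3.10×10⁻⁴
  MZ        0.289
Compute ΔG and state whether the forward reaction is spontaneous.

ΔG = -5.09 kJ/mol; the forward reaction is spontaneous

Q = [B]·[MZ]² / [D₂] = (0.00427)·(0.289)² / (3.10×10⁻⁴) = 1.15
ΔG = RT ln(Q/K) = (8.314 J mol⁻¹ K⁻¹)(298 K) × ln(1.15/8.96)
   = (2.478 kJ/mol)(-2.053) = -5.09 kJ/mol
ΔG < 0, so the forward reaction is spontaneous (proceeds forward).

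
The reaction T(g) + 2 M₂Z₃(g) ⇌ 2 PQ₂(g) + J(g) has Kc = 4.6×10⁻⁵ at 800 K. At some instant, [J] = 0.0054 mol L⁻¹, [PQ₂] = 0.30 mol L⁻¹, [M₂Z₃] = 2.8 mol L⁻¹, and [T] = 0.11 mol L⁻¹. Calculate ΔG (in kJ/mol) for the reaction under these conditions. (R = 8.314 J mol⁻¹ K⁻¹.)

ΔG = 16.7 kJ/mol

Qc = [PQ₂]²·[J] / ([T]·[M₂Z₃]²) = (0.30)²·(0.0054) / ((0.11)·(2.8)²) = 5.64×10⁻⁴
ΔG = RT ln(Qc/Kc) = (8.314 J mol⁻¹ K⁻¹)(800 K) × ln(5.64×10⁻⁴/4.6×10⁻⁵)
   = (6.651 kJ/mol)(2.506) = 16.7 kJ/mol
ΔG > 0, so the forward reaction is non-spontaneous (proceeds in reverse).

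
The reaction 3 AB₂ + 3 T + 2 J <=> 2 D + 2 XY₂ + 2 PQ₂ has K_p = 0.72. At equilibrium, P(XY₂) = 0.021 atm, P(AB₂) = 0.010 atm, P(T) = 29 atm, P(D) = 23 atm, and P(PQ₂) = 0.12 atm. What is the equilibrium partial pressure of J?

P(J) = 0.44 atm

At equilibrium, K_p = P(D)²·P(XY₂)²·P(PQ₂)² / (P(AB₂)³·P(T)³·P(J)²) = 0.72.
(23)²·(0.021)²·(0.12)² / ((0.010)³·(29)³·(P(J))²) = 0.72
P(J)² = 0.191 ⇒ P(J) = 0.44 atm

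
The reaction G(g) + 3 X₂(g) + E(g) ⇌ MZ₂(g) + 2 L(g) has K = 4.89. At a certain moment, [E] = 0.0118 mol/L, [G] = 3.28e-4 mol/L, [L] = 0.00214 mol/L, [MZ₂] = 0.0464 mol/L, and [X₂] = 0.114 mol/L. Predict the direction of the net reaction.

Q = [MZ₂]·[L]² / ([G]·[X₂]³·[E]) = (0.0464)·(0.00214)² / ((3.28e-4)·(0.114)³·(0.0118)) = 37.1
Q = 37.1 > K = 4.89, so the reverse reaction proceeds.

toward reactants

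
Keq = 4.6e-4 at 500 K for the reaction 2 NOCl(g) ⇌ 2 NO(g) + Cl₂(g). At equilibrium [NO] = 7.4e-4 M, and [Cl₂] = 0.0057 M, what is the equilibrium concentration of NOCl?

At equilibrium, Keq = [NO]²·[Cl₂] / [NOCl]² = 4.6e-4.
(7.4e-4)²·(0.0057) / ([NOCl])² = 4.6e-4
[NOCl]² = 6.79e-6 ⇒ [NOCl] = 0.0026 M

[NOCl] = 0.0026 M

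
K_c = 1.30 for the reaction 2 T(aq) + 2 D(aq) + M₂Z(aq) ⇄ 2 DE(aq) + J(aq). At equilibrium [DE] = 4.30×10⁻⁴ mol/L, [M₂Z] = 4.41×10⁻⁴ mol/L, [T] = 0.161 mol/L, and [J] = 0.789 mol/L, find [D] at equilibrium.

[D] = 0.0991 mol/L

At equilibrium, K_c = [DE]²·[J] / ([T]²·[D]²·[M₂Z]) = 1.30.
(4.30×10⁻⁴)²·(0.789) / ((0.161)²·([D])²·(4.41×10⁻⁴)) = 1.30
[D]² = 0.00982 ⇒ [D] = 0.0991 mol/L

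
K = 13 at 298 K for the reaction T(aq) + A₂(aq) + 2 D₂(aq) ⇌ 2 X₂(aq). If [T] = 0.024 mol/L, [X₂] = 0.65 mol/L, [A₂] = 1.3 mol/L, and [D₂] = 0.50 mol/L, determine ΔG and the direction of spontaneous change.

Q = [X₂]² / ([T]·[A₂]·[D₂]²) = (0.65)² / ((0.024)·(1.3)·(0.50)²) = 54.2
ΔG = RT ln(Q/K) = (8.314 J mol⁻¹ K⁻¹)(298 K) × ln(54.2/13)
   = (2.478 kJ/mol)(1.428) = 3.54 kJ/mol
ΔG > 0, so the forward reaction is non-spontaneous (proceeds in reverse).

ΔG = 3.54 kJ/mol; the forward reaction is non-spontaneous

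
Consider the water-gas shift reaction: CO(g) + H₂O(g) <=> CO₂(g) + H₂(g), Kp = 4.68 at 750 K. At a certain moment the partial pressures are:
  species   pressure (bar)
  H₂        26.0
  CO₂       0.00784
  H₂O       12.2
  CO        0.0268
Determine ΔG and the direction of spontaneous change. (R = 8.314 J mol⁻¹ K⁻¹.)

Qp = P(CO₂)·P(H₂) / (P(CO)·P(H₂O)) = (0.00784)·(26.0) / ((0.0268)·(12.2)) = 0.623
ΔG = RT ln(Qp/Kp) = (8.314 J mol⁻¹ K⁻¹)(750 K) × ln(0.623/4.68)
   = (6.236 kJ/mol)(-2.017) = -12.6 kJ/mol
ΔG < 0, so the forward reaction is spontaneous (proceeds forward).

ΔG = -12.6 kJ/mol; the forward reaction is spontaneous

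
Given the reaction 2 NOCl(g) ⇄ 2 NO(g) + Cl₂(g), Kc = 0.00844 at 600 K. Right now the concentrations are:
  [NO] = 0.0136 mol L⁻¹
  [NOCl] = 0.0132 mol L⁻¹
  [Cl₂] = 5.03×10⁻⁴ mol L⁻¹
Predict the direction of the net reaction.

to the right

Qc = [NO]²·[Cl₂] / [NOCl]² = (0.0136)²·(5.03×10⁻⁴) / (0.0132)² = 5.34×10⁻⁴
Qc = 5.34×10⁻⁴ < Kc = 0.00844, so the forward reaction proceeds.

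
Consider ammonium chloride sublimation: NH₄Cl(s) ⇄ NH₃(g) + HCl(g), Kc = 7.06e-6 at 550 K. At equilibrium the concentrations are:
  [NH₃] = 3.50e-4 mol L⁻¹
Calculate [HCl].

(NH₄Cl is a pure solid — omitted from Kc.)
At equilibrium, Kc = [NH₃]·[HCl] = 7.06e-6.
(3.50e-4)·([HCl]) = 7.06e-6
[HCl] = 0.0202 mol L⁻¹

[HCl] = 0.0202 mol L⁻¹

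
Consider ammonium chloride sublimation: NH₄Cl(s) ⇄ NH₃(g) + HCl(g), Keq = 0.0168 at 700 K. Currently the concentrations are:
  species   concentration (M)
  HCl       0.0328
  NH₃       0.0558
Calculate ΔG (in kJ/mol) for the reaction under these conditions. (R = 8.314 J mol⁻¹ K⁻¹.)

ΔG = -12.9 kJ/mol

(NH₄Cl is a pure solid — omitted from Q.)
Q = [NH₃]·[HCl] = (0.0558)·(0.0328) = 0.00183
ΔG = RT ln(Q/Keq) = (8.314 J mol⁻¹ K⁻¹)(700 K) × ln(0.00183/0.0168)
   = (5.820 kJ/mol)(-2.217) = -12.9 kJ/mol
ΔG < 0, so the forward reaction is spontaneous (proceeds forward).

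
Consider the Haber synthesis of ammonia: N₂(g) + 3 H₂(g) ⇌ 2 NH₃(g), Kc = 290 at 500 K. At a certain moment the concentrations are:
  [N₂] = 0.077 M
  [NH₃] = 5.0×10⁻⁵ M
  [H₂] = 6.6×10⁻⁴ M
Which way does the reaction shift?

Qc = [NH₃]² / ([N₂]·[H₂]³) = (5.0×10⁻⁵)² / ((0.077)·(6.6×10⁻⁴)³) = 110
Qc = 110 < Kc = 290, so the forward reaction proceeds.

in the forward direction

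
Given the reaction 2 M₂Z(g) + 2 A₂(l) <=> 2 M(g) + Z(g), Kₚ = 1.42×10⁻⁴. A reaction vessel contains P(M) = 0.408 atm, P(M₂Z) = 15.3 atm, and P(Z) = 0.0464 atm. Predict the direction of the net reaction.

in the forward direction

(A₂ is a pure liquid — omitted from Qₚ.)
Qₚ = P(M)²·P(Z) / P(M₂Z)² = (0.408)²·(0.0464) / (15.3)² = 3.30×10⁻⁵
Qₚ = 3.30×10⁻⁵ < Kₚ = 1.42×10⁻⁴, so the forward reaction proceeds.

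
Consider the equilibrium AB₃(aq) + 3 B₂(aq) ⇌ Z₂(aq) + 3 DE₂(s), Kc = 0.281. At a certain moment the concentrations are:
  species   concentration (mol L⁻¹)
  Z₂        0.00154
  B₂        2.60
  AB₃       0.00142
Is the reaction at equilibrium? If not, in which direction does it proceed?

to the right

(DE₂ is a pure solid — omitted from Qc.)
Qc = [Z₂] / ([AB₃]·[B₂]³) = (0.00154) / ((0.00142)·(2.60)³) = 0.0617
Qc = 0.0617 < Kc = 0.281, so the forward reaction proceeds.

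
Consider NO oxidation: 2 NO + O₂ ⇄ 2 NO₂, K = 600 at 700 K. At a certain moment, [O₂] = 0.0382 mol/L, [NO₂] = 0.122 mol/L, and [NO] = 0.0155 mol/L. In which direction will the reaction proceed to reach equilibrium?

reverse (toward reactants)

Q = [NO₂]² / ([NO]²·[O₂]) = (0.122)² / ((0.0155)²·(0.0382)) = 1620
Q = 1620 > K = 600, so the reverse reaction proceeds.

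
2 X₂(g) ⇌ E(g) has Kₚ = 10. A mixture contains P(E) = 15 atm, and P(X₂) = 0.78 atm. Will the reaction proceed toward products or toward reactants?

Qₚ = P(E) / P(X₂)² = (15) / (0.78)² = 25
Qₚ = 25 > Kₚ = 10, so the reverse reaction proceeds.

toward reactants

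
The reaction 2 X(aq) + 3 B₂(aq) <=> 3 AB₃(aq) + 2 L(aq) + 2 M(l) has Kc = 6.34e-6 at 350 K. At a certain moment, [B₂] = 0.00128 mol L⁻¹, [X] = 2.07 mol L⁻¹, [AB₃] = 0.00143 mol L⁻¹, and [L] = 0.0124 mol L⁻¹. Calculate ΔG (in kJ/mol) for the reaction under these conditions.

ΔG = 6.01 kJ/mol

(M is a pure liquid — omitted from Qc.)
Qc = [AB₃]³·[L]² / ([X]²·[B₂]³) = (0.00143)³·(0.0124)² / ((2.07)²·(0.00128)³) = 5.00e-5
ΔG = RT ln(Qc/Kc) = (8.314 J mol⁻¹ K⁻¹)(350 K) × ln(5.00e-5/6.34e-6)
   = (2.910 kJ/mol)(2.065) = 6.01 kJ/mol
ΔG > 0, so the forward reaction is non-spontaneous (proceeds in reverse).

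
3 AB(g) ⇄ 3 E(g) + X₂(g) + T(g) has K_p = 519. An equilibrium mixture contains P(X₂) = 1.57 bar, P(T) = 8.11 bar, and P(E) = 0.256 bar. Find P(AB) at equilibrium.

P(AB) = 0.0744 bar

At equilibrium, K_p = P(E)³·P(X₂)·P(T) / P(AB)³ = 519.
(0.256)³·(1.57)·(8.11) / (P(AB))³ = 519
P(AB)³ = 4.12e-4 ⇒ P(AB) = 0.0744 bar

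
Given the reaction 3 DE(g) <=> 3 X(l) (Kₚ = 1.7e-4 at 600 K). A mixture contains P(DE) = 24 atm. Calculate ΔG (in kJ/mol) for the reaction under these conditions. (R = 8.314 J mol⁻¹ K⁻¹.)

ΔG = -4.26 kJ/mol

(X is a pure liquid — omitted from Qₚ.)
Qₚ = 1 / P(DE)³ = 1 / (24)³ = 7.23e-5
ΔG = RT ln(Qₚ/Kₚ) = (8.314 J mol⁻¹ K⁻¹)(600 K) × ln(7.23e-5/1.7e-4)
   = (4.988 kJ/mol)(-0.8550) = -4.26 kJ/mol
ΔG < 0, so the forward reaction is spontaneous (proceeds forward).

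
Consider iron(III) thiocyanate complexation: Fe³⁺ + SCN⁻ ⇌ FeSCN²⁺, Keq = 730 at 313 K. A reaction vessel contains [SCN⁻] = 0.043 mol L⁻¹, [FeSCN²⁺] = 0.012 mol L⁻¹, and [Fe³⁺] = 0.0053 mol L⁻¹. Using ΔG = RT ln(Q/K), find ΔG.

ΔG = -6.84 kJ/mol

Q = [FeSCN²⁺] / ([Fe³⁺]·[SCN⁻]) = (0.012) / ((0.0053)·(0.043)) = 52.7
ΔG = RT ln(Q/Keq) = (8.314 J mol⁻¹ K⁻¹)(313 K) × ln(52.7/730)
   = (2.602 kJ/mol)(-2.628) = -6.84 kJ/mol
ΔG < 0, so the forward reaction is spontaneous (proceeds forward).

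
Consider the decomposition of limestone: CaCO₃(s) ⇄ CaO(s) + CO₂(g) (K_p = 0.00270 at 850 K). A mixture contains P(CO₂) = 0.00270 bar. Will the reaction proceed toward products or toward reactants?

at equilibrium

(CaCO₃, CaO are pure solids — omitted from Q_p.)
Q_p = P(CO₂) = 0.00270
Q_p = 0.00270 = K_p, so the system is already at equilibrium.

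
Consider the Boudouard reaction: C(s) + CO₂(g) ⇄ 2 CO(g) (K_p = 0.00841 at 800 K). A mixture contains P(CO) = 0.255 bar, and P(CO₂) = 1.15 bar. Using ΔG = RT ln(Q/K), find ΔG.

ΔG = 12.7 kJ/mol

(C is a pure solid — omitted from Q_p.)
Q_p = P(CO)² / P(CO₂) = (0.255)² / (1.15) = 0.0565
ΔG = RT ln(Q_p/K_p) = (8.314 J mol⁻¹ K⁻¹)(800 K) × ln(0.0565/0.00841)
   = (6.651 kJ/mol)(1.905) = 12.7 kJ/mol
ΔG > 0, so the forward reaction is non-spontaneous (proceeds in reverse).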